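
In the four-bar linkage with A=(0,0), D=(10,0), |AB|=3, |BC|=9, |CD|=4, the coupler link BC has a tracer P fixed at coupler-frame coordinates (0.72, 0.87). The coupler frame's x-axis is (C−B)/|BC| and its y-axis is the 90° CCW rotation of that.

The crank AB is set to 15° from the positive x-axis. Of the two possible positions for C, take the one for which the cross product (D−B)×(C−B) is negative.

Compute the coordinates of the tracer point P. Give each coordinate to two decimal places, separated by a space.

3.97 1.14

A=(0,0), D=(10.00,0)
B = A + 3.00·(cos15°, sin15°) = (2.8978, 0.7765)
|BD| = 7.1445
circle(B,9.00) ∩ circle(D,4.00): a=8.1212, h=3.8789
  candidates: C₊=(11.3924,3.7498) cross=27.713; C₋=(10.5493,-3.9621) cross=-27.713
  mode - wants cross < 0 → take C=(10.5493,-3.9621) (cross=-27.713)
ex = (C−B)/|BC| = (0.8502,-0.5265); ey = (0.5265,0.8502)
P = B + 0.72·ex + 0.87·ey = (3.9680,1.1370)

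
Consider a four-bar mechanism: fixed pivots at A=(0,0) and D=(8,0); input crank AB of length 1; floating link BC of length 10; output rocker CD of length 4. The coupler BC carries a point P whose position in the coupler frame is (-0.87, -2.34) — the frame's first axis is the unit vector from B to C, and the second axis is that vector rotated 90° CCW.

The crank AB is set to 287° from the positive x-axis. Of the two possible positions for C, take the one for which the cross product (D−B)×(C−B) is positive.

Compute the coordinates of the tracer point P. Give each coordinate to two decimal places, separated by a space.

A=(0,0), D=(8.00,0)
B = A + 1.00·(cos287°, sin287°) = (0.2924, -0.9563)
|BD| = 7.7667
circle(B,10.00) ∩ circle(D,4.00): a=9.2910, h=3.6982
  candidates: C₊=(9.0574,3.8577) cross=28.723; C₋=(9.9681,-3.4823) cross=-28.723
  mode + wants cross > 0 → take C=(9.0574,3.8577) (cross=28.723)
ex = (C−B)/|BC| = (0.8765,0.4814); ey = (-0.4814,0.8765)
P = B + -0.87·ex + -2.34·ey = (0.6563,-3.4261)

0.66 -3.43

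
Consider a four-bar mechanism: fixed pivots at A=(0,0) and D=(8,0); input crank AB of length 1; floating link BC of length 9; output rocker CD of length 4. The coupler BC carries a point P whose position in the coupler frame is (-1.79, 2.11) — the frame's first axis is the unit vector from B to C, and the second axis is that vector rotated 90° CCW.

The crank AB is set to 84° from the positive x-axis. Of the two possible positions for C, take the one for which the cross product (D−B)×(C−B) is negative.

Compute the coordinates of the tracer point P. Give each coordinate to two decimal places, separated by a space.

-0.22 3.74

A=(0,0), D=(8.00,0)
B = A + 1.00·(cos84°, sin84°) = (0.1045, 0.9945)
|BD| = 7.9579
circle(B,9.00) ∩ circle(D,4.00): a=8.0629, h=3.9986
  candidates: C₊=(8.6040,3.9541) cross=31.820; C₋=(7.6045,-3.9804) cross=-31.820
  mode - wants cross < 0 → take C=(7.6045,-3.9804) (cross=-31.820)
ex = (C−B)/|BC| = (0.8333,-0.5528); ey = (0.5528,0.8333)
P = B + -1.79·ex + 2.11·ey = (-0.2208,3.7423)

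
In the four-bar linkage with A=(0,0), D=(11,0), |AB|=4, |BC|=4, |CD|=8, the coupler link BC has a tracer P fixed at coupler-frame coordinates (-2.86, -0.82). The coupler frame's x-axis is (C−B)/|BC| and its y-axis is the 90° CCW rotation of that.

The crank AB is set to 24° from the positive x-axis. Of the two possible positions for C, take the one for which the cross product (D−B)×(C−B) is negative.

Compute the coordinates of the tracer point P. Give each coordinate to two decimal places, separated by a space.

3.05 4.54

A=(0,0), D=(11.00,0)
B = A + 4.00·(cos24°, sin24°) = (3.6542, 1.6269)
|BD| = 7.5238
circle(B,4.00) ∩ circle(D,8.00): a=0.5720, h=3.9589
  candidates: C₊=(5.0688,5.3685) cross=29.786; C₋=(3.3566,-2.3620) cross=-29.786
  mode - wants cross < 0 → take C=(3.3566,-2.3620) (cross=-29.786)
ex = (C−B)/|BC| = (-0.0744,-0.9972); ey = (0.9972,-0.0744)
P = B + -2.86·ex + -0.82·ey = (3.0492,4.5400)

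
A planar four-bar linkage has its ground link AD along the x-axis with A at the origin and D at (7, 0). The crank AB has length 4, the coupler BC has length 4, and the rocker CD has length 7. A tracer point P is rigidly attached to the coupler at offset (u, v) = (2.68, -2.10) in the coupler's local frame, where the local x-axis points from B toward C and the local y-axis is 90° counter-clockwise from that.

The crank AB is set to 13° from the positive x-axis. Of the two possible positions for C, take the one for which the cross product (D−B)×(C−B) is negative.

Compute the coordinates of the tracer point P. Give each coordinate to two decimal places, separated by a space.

0.81 2.34

A=(0,0), D=(7.00,0)
B = A + 4.00·(cos13°, sin13°) = (3.8975, 0.8998)
|BD| = 3.2304
circle(B,4.00) ∩ circle(D,7.00): a=-3.4926, h=1.9498
  candidates: C₊=(1.0862,3.7453) cross=6.299; C₋=(0.0000,-0.0000) cross=-6.299
  mode - wants cross < 0 → take C=(0.0000,-0.0000) (cross=-6.299)
ex = (C−B)/|BC| = (-0.9744,-0.2250); ey = (0.2250,-0.9744)
P = B + 2.68·ex + -2.10·ey = (0.8138,2.3431)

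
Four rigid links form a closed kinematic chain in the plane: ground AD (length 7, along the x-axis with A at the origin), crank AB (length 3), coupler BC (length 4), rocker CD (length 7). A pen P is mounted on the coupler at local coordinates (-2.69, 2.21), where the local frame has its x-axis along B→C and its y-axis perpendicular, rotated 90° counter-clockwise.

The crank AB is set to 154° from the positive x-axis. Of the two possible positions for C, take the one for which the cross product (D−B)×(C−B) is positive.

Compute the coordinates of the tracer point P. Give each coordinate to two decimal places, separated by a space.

-6.12 1.94

A=(0,0), D=(7.00,0)
B = A + 3.00·(cos154°, sin154°) = (-2.6964, 1.3151)
|BD| = 9.7852
circle(B,4.00) ∩ circle(D,7.00): a=3.2064, h=2.3915
  candidates: C₊=(0.8023,3.2540) cross=23.401; C₋=(0.1595,-1.4856) cross=-23.401
  mode + wants cross > 0 → take C=(0.8023,3.2540) (cross=23.401)
ex = (C−B)/|BC| = (0.8747,0.4847); ey = (-0.4847,0.8747)
P = B + -2.69·ex + 2.21·ey = (-6.1205,1.9442)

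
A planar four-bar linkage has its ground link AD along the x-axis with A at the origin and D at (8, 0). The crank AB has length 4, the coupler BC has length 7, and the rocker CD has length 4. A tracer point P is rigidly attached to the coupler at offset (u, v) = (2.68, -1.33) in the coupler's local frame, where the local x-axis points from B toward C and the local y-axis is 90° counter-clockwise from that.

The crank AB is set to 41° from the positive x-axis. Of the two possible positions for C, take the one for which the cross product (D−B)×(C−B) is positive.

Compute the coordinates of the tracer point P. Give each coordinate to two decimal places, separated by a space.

5.84 1.63

A=(0,0), D=(8.00,0)
B = A + 4.00·(cos41°, sin41°) = (3.0188, 2.6242)
|BD| = 5.6301
circle(B,7.00) ∩ circle(D,4.00): a=5.7457, h=3.9983
  candidates: C₊=(9.9659,3.4836) cross=22.511; C₋=(6.2386,-3.5913) cross=-22.511
  mode + wants cross > 0 → take C=(9.9659,3.4836) (cross=22.511)
ex = (C−B)/|BC| = (0.9924,0.1228); ey = (-0.1228,0.9924)
P = B + 2.68·ex + -1.33·ey = (5.8418,1.6333)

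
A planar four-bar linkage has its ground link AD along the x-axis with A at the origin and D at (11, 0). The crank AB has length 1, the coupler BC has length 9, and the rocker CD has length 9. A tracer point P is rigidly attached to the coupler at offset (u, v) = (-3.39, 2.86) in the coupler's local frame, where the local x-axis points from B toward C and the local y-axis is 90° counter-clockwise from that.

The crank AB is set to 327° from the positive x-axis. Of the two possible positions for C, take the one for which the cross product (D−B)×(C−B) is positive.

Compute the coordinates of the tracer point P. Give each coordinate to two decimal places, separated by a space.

A=(0,0), D=(11.00,0)
B = A + 1.00·(cos327°, sin327°) = (0.8387, -0.5446)
|BD| = 10.1759
circle(B,9.00) ∩ circle(D,9.00): a=5.0880, h=7.4238
  candidates: C₊=(5.5220,7.1408) cross=75.544; C₋=(6.3167,-7.6855) cross=-75.544
  mode + wants cross > 0 → take C=(5.5220,7.1408) (cross=75.544)
ex = (C−B)/|BC| = (0.5204,0.8539); ey = (-0.8539,0.5204)
P = B + -3.39·ex + 2.86·ey = (-3.3677,-1.9512)

-3.37 -1.95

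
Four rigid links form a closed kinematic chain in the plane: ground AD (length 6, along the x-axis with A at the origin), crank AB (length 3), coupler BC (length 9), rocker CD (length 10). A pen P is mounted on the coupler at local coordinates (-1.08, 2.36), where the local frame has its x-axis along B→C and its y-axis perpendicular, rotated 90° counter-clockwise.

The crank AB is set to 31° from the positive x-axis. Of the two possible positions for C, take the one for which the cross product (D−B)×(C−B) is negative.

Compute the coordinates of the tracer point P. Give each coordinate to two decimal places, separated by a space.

A=(0,0), D=(6.00,0)
B = A + 3.00·(cos31°, sin31°) = (2.5715, 1.5451)
|BD| = 3.7606
circle(B,9.00) ∩ circle(D,10.00): a=-0.6459, h=8.9768
  candidates: C₊=(5.6709,9.9946) cross=33.758; C₋=(-1.7057,-6.3736) cross=-33.758
  mode - wants cross < 0 → take C=(-1.7057,-6.3736) (cross=-33.758)
ex = (C−B)/|BC| = (-0.4752,-0.8799); ey = (0.8799,-0.4752)
P = B + -1.08·ex + 2.36·ey = (5.1612,1.3738)

5.16 1.37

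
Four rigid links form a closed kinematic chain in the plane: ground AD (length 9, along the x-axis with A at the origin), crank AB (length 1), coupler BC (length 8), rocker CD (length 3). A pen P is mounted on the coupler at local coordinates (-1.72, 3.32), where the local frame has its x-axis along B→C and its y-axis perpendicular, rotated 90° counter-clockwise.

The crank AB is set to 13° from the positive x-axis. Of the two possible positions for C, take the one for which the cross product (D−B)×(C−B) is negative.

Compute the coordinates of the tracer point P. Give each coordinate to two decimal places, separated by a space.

0.70 3.95

A=(0,0), D=(9.00,0)
B = A + 1.00·(cos13°, sin13°) = (0.9744, 0.2250)
|BD| = 8.0288
circle(B,8.00) ∩ circle(D,3.00): a=7.4396, h=2.9416
  candidates: C₊=(8.4934,2.9569) cross=23.617; C₋=(8.3286,-2.9239) cross=-23.617
  mode - wants cross < 0 → take C=(8.3286,-2.9239) (cross=-23.617)
ex = (C−B)/|BC| = (0.9193,-0.3936); ey = (0.3936,0.9193)
P = B + -1.72·ex + 3.32·ey = (0.7000,3.9540)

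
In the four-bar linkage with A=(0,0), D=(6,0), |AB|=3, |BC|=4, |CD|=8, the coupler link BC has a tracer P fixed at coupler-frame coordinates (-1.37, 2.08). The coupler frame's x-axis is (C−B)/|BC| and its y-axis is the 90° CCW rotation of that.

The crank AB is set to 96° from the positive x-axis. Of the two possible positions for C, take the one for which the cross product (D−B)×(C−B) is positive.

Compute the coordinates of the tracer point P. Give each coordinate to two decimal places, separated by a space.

-2.78 2.67

A=(0,0), D=(6.00,0)
B = A + 3.00·(cos96°, sin96°) = (-0.3136, 2.9836)
|BD| = 6.9831
circle(B,4.00) ∩ circle(D,8.00): a=0.0546, h=3.9996
  candidates: C₊=(1.4447,6.5764) cross=27.930; C₋=(-1.9731,-0.6560) cross=-27.930
  mode + wants cross > 0 → take C=(1.4447,6.5764) (cross=27.930)
ex = (C−B)/|BC| = (0.4396,0.8982); ey = (-0.8982,0.4396)
P = B + -1.37·ex + 2.08·ey = (-2.7841,2.6673)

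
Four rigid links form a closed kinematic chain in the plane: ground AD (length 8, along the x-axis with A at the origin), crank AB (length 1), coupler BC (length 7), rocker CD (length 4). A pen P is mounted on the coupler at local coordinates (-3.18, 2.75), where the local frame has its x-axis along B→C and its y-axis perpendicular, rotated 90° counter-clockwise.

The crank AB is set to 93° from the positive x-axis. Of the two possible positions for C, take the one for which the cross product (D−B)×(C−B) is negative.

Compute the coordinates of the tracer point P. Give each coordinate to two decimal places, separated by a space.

A=(0,0), D=(8.00,0)
B = A + 1.00·(cos93°, sin93°) = (-0.0523, 0.9986)
|BD| = 8.1140
circle(B,7.00) ∩ circle(D,4.00): a=6.0905, h=3.4504
  candidates: C₊=(6.4165,3.6732) cross=27.997; C₋=(5.5672,-3.1752) cross=-27.997
  mode - wants cross < 0 → take C=(5.5672,-3.1752) (cross=-27.997)
ex = (C−B)/|BC| = (0.8028,-0.5963); ey = (0.5963,0.8028)
P = B + -3.18·ex + 2.75·ey = (-0.9655,5.1024)

-0.97 5.10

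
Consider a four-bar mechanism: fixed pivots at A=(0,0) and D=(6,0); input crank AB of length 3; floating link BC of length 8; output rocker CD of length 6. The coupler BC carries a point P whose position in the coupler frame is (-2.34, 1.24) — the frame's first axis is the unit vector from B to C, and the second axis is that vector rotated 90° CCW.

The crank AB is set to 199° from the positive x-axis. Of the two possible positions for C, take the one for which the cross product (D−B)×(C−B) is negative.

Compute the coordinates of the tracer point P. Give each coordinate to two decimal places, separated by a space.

A=(0,0), D=(6.00,0)
B = A + 3.00·(cos199°, sin199°) = (-2.8366, -0.9767)
|BD| = 8.8904
circle(B,8.00) ∩ circle(D,6.00): a=6.0199, h=5.2688
  candidates: C₊=(2.5681,4.9216) cross=46.842; C₋=(3.7258,-5.5523) cross=-46.842
  mode - wants cross < 0 → take C=(3.7258,-5.5523) (cross=-46.842)
ex = (C−B)/|BC| = (0.8203,-0.5719); ey = (0.5719,0.8203)
P = B + -2.34·ex + 1.24·ey = (-4.0468,1.3788)

-4.05 1.38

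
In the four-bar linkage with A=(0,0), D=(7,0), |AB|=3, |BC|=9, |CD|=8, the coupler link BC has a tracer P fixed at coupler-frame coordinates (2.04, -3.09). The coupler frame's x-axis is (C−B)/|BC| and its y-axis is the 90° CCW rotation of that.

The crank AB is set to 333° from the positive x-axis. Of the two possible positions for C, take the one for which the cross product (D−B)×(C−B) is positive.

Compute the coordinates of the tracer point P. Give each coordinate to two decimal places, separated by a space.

6.07 0.11

A=(0,0), D=(7.00,0)
B = A + 3.00·(cos333°, sin333°) = (2.6730, -1.3620)
|BD| = 4.5363
circle(B,9.00) ∩ circle(D,8.00): a=4.1419, h=7.9903
  candidates: C₊=(4.2248,7.5032) cross=36.246; C₋=(9.0229,-7.7400) cross=-36.246
  mode + wants cross > 0 → take C=(4.2248,7.5032) (cross=36.246)
ex = (C−B)/|BC| = (0.1724,0.9850); ey = (-0.9850,0.1724)
P = B + 2.04·ex + -3.09·ey = (6.0685,0.1147)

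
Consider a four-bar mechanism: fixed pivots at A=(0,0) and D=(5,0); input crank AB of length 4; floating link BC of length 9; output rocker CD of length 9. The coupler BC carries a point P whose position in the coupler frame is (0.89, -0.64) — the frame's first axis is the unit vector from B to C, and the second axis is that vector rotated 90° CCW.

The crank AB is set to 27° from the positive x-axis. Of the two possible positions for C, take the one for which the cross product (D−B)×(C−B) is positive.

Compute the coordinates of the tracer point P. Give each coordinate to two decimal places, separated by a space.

A=(0,0), D=(5.00,0)
B = A + 4.00·(cos27°, sin27°) = (3.5640, 1.8160)
|BD| = 2.3151
circle(B,9.00) ∩ circle(D,9.00): a=1.1576, h=8.9252
  candidates: C₊=(11.2829,6.4440) cross=20.663; C₋=(-2.7189,-4.6280) cross=-20.663
  mode + wants cross > 0 → take C=(11.2829,6.4440) (cross=20.663)
ex = (C−B)/|BC| = (0.8577,0.5142); ey = (-0.5142,0.8577)
P = B + 0.89·ex + -0.64·ey = (4.6564,1.7247)

4.66 1.72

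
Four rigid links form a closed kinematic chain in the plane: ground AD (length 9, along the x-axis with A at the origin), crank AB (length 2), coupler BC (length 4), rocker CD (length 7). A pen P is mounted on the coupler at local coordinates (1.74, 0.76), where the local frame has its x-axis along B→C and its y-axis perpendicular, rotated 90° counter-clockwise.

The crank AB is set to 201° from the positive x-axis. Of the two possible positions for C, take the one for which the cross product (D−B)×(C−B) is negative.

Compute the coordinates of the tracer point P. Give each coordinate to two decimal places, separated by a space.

A=(0,0), D=(9.00,0)
B = A + 2.00·(cos201°, sin201°) = (-1.8672, -0.7167)
|BD| = 10.8908
circle(B,4.00) ∩ circle(D,7.00): a=3.9303, h=0.7432
  candidates: C₊=(2.0057,0.2836) cross=8.095; C₋=(2.1036,-1.1997) cross=-8.095
  mode - wants cross < 0 → take C=(2.1036,-1.1997) (cross=-8.095)
ex = (C−B)/|BC| = (0.9927,-0.1207); ey = (0.1207,0.9927)
P = B + 1.74·ex + 0.76·ey = (-0.0481,-0.1724)

-0.05 -0.17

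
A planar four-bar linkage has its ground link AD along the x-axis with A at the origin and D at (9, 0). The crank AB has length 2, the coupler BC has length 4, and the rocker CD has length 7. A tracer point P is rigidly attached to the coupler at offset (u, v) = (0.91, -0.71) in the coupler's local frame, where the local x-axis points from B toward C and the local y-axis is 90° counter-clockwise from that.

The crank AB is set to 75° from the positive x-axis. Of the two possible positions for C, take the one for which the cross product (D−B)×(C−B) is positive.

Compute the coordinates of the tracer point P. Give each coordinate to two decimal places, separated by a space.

1.67 1.96

A=(0,0), D=(9.00,0)
B = A + 2.00·(cos75°, sin75°) = (0.5176, 1.9319)
|BD| = 8.6996
circle(B,4.00) ∩ circle(D,7.00): a=2.4531, h=3.1594
  candidates: C₊=(3.6111,4.4677) cross=27.486; C₋=(2.2079,-1.6935) cross=-27.486
  mode + wants cross > 0 → take C=(3.6111,4.4677) (cross=27.486)
ex = (C−B)/|BC| = (0.7734,0.6340); ey = (-0.6340,0.7734)
P = B + 0.91·ex + -0.71·ey = (1.6715,1.9597)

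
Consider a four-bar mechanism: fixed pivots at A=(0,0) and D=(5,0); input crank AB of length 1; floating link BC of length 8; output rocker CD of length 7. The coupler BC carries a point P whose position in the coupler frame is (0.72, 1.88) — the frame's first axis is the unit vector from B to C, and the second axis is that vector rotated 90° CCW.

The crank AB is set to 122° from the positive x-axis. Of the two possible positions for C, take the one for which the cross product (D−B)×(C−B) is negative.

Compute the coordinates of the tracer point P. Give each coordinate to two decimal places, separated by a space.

A=(0,0), D=(5.00,0)
B = A + 1.00·(cos122°, sin122°) = (-0.5299, 0.8480)
|BD| = 5.5946
circle(B,8.00) ∩ circle(D,7.00): a=4.1379, h=6.8468
  candidates: C₊=(4.5980,6.9884) cross=38.305; C₋=(2.5223,-6.5468) cross=-38.305
  mode - wants cross < 0 → take C=(2.5223,-6.5468) (cross=-38.305)
ex = (C−B)/|BC| = (0.3815,-0.9244); ey = (0.9244,0.3815)
P = B + 0.72·ex + 1.88·ey = (1.4826,0.8998)

1.48 0.90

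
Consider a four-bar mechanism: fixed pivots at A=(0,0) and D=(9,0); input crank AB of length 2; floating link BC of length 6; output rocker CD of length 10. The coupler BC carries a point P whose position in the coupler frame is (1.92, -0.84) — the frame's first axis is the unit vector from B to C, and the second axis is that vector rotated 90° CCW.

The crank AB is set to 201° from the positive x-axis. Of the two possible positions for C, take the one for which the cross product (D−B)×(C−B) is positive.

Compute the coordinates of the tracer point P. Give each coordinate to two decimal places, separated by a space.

-0.40 0.78

A=(0,0), D=(9.00,0)
B = A + 2.00·(cos201°, sin201°) = (-1.8672, -0.7167)
|BD| = 10.8908
circle(B,6.00) ∩ circle(D,10.00): a=2.5071, h=5.4511
  candidates: C₊=(0.2758,4.8875) cross=59.367; C₋=(0.9933,-5.9910) cross=-59.367
  mode + wants cross > 0 → take C=(0.2758,4.8875) (cross=59.367)
ex = (C−B)/|BC| = (0.3572,0.9340); ey = (-0.9340,0.3572)
P = B + 1.92·ex + -0.84·ey = (-0.3968,0.7766)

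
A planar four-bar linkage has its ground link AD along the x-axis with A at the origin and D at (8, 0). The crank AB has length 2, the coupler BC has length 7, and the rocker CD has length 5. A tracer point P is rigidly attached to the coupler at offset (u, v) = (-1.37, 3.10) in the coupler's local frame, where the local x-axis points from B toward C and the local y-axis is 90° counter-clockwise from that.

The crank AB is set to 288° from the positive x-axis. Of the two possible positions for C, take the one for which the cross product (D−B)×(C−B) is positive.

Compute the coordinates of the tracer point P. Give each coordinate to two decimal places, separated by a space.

-2.70 -1.20

A=(0,0), D=(8.00,0)
B = A + 2.00·(cos288°, sin288°) = (0.6180, -1.9021)
|BD| = 7.6231
circle(B,7.00) ∩ circle(D,5.00): a=5.3857, h=4.4715
  candidates: C₊=(4.7177,3.7718) cross=34.086; C₋=(6.9491,-4.8883) cross=-34.086
  mode + wants cross > 0 → take C=(4.7177,3.7718) (cross=34.086)
ex = (C−B)/|BC| = (0.5857,0.8106); ey = (-0.8106,0.5857)
P = B + -1.37·ex + 3.10·ey = (-2.6970,-1.1970)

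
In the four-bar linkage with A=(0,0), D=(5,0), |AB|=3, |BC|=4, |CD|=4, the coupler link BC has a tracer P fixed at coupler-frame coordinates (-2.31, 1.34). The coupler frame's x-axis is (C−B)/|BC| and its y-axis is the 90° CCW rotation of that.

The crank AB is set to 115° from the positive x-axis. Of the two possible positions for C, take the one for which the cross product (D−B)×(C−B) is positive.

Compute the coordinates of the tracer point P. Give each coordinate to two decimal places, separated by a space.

-3.74 3.73

A=(0,0), D=(5.00,0)
B = A + 3.00·(cos115°, sin115°) = (-1.2679, 2.7189)
|BD| = 6.8322
circle(B,4.00) ∩ circle(D,4.00): a=3.4161, h=2.0810
  candidates: C₊=(2.6942,3.2685) cross=14.217; C₋=(1.0379,-0.5496) cross=-14.217
  mode + wants cross > 0 → take C=(2.6942,3.2685) (cross=14.217)
ex = (C−B)/|BC| = (0.9905,0.1374); ey = (-0.1374,0.9905)
P = B + -2.31·ex + 1.34·ey = (-3.7401,3.7288)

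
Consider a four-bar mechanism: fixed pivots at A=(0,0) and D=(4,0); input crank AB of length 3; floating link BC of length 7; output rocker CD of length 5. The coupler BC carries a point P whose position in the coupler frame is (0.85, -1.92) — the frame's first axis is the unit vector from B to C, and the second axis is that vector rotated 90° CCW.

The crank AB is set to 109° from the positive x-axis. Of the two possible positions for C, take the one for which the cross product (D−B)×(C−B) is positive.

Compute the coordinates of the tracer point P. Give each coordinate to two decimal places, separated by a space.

0.35 1.21

A=(0,0), D=(4.00,0)
B = A + 3.00·(cos109°, sin109°) = (-0.9767, 2.8366)
|BD| = 5.7283
circle(B,7.00) ∩ circle(D,5.00): a=4.9590, h=4.9405
  candidates: C₊=(5.7781,4.6732) cross=28.301; C₋=(0.8852,-3.9113) cross=-28.301
  mode + wants cross > 0 → take C=(5.7781,4.6732) (cross=28.301)
ex = (C−B)/|BC| = (0.9650,0.2624); ey = (-0.2624,0.9650)
P = B + 0.85·ex + -1.92·ey = (0.3473,1.2068)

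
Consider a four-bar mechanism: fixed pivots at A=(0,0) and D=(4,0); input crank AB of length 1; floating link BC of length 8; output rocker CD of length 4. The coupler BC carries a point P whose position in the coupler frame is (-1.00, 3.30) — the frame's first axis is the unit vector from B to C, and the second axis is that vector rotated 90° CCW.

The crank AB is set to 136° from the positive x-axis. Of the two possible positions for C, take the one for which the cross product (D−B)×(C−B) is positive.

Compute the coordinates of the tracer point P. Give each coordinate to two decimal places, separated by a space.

-2.47 3.67

A=(0,0), D=(4.00,0)
B = A + 1.00·(cos136°, sin136°) = (-0.7193, 0.6947)
|BD| = 4.7702
circle(B,8.00) ∩ circle(D,4.00): a=7.4163, h=2.9996
  candidates: C₊=(7.0548,2.5823) cross=14.309; C₋=(6.1811,-3.3530) cross=-14.309
  mode + wants cross > 0 → take C=(7.0548,2.5823) (cross=14.309)
ex = (C−B)/|BC| = (0.9718,0.2360); ey = (-0.2360,0.9718)
P = B + -1.00·ex + 3.30·ey = (-2.4698,3.6655)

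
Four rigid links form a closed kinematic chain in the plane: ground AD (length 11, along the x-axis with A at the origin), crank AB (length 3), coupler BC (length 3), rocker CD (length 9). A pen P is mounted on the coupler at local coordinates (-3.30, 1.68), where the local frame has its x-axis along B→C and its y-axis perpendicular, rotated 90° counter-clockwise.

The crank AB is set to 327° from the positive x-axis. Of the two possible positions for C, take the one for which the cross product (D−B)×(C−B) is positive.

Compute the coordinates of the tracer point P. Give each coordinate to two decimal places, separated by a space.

1.31 -5.14

A=(0,0), D=(11.00,0)
B = A + 3.00·(cos327°, sin327°) = (2.5160, -1.6339)
|BD| = 8.6399
circle(B,3.00) ∩ circle(D,9.00): a=0.1532, h=2.9961
  candidates: C₊=(2.0999,1.3371) cross=25.886; C₋=(3.2331,-4.5470) cross=-25.886
  mode + wants cross > 0 → take C=(2.0999,1.3371) (cross=25.886)
ex = (C−B)/|BC| = (-0.1387,0.9903); ey = (-0.9903,-0.1387)
P = B + -3.30·ex + 1.68·ey = (1.3100,-5.1351)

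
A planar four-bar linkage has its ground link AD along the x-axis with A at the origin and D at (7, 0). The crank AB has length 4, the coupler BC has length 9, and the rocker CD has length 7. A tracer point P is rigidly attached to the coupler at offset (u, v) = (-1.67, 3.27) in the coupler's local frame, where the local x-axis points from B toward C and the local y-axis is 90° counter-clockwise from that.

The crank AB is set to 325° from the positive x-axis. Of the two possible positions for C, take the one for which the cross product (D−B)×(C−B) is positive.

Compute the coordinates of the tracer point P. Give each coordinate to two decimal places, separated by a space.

A=(0,0), D=(7.00,0)
B = A + 4.00·(cos325°, sin325°) = (3.2766, -2.2943)
|BD| = 4.3735
circle(B,9.00) ∩ circle(D,7.00): a=5.8451, h=6.8436
  candidates: C₊=(4.6628,6.5983) cross=29.930; C₋=(11.8430,-5.0543) cross=-29.930
  mode + wants cross > 0 → take C=(4.6628,6.5983) (cross=29.930)
ex = (C−B)/|BC| = (0.1540,0.9881); ey = (-0.9881,0.1540)
P = B + -1.67·ex + 3.27·ey = (-0.2116,-3.4407)

-0.21 -3.44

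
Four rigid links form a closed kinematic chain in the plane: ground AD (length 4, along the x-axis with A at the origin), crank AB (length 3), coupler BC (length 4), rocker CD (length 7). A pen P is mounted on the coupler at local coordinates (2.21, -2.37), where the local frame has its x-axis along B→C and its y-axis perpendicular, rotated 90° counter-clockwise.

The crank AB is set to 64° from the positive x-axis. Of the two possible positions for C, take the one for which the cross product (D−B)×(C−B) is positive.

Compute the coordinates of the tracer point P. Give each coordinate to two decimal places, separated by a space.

A=(0,0), D=(4.00,0)
B = A + 3.00·(cos64°, sin64°) = (1.3151, 2.6964)
|BD| = 3.8051
circle(B,4.00) ∩ circle(D,7.00): a=-2.4337, h=3.1745
  candidates: C₊=(1.8474,6.6608) cross=12.079; C₋=(-2.6515,2.1810) cross=-12.079
  mode + wants cross > 0 → take C=(1.8474,6.6608) (cross=12.079)
ex = (C−B)/|BC| = (0.1331,0.9911); ey = (-0.9911,0.1331)
P = B + 2.21·ex + -2.37·ey = (3.9581,4.5713)

3.96 4.57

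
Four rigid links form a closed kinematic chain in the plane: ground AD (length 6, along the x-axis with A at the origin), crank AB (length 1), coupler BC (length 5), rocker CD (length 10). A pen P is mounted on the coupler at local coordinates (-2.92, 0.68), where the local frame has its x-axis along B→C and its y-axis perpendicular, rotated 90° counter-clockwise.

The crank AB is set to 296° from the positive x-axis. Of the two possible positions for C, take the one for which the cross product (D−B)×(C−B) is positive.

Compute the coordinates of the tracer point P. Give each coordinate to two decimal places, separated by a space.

A=(0,0), D=(6.00,0)
B = A + 1.00·(cos296°, sin296°) = (0.4384, -0.8988)
|BD| = 5.6338
circle(B,5.00) ∩ circle(D,10.00): a=-3.8394, h=3.2030
  candidates: C₊=(-3.8628,1.6507) cross=18.045; C₋=(-2.8408,-4.6733) cross=-18.045
  mode + wants cross > 0 → take C=(-3.8628,1.6507) (cross=18.045)
ex = (C−B)/|BC| = (-0.8602,0.5099); ey = (-0.5099,-0.8602)
P = B + -2.92·ex + 0.68·ey = (2.6035,-2.9726)

2.60 -2.97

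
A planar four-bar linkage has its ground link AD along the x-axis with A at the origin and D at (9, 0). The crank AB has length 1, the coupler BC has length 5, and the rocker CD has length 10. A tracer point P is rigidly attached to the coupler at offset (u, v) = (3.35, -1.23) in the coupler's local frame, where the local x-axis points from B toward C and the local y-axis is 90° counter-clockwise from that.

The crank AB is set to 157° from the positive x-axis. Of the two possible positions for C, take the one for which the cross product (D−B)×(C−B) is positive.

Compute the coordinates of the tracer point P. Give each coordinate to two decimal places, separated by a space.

1.18 3.27

A=(0,0), D=(9.00,0)
B = A + 1.00·(cos157°, sin157°) = (-0.9205, 0.3907)
|BD| = 9.9282
circle(B,5.00) ∩ circle(D,10.00): a=1.1870, h=4.8571
  candidates: C₊=(0.4567,5.1973) cross=48.222; C₋=(0.0744,-4.5093) cross=-48.222
  mode + wants cross > 0 → take C=(0.4567,5.1973) (cross=48.222)
ex = (C−B)/|BC| = (0.2754,0.9613); ey = (-0.9613,0.2754)
P = B + 3.35·ex + -1.23·ey = (1.1846,3.2724)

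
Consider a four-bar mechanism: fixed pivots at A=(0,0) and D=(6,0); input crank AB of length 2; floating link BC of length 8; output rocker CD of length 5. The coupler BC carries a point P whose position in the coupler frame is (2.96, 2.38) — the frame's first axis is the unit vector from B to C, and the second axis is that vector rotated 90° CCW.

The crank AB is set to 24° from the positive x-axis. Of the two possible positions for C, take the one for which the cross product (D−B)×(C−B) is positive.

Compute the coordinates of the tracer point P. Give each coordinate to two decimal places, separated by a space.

A=(0,0), D=(6.00,0)
B = A + 2.00·(cos24°, sin24°) = (1.8271, 0.8135)
|BD| = 4.2515
circle(B,8.00) ∩ circle(D,5.00): a=6.7124, h=4.3525
  candidates: C₊=(9.2483,3.8012) cross=18.504; C₋=(7.5827,-4.7429) cross=-18.504
  mode + wants cross > 0 → take C=(9.2483,3.8012) (cross=18.504)
ex = (C−B)/|BC| = (0.9276,0.3735); ey = (-0.3735,0.9276)
P = B + 2.96·ex + 2.38·ey = (3.6841,4.1267)

3.68 4.13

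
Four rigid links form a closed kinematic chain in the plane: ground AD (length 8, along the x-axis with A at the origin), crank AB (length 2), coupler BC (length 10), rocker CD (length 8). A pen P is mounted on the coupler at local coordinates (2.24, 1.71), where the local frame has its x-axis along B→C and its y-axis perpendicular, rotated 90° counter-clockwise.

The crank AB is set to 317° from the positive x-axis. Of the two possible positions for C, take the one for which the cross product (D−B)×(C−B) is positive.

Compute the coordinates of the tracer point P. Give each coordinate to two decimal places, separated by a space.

0.88 1.39

A=(0,0), D=(8.00,0)
B = A + 2.00·(cos317°, sin317°) = (1.4627, -1.3640)
|BD| = 6.6781
circle(B,10.00) ∩ circle(D,8.00): a=6.0344, h=7.9741
  candidates: C₊=(5.7412,7.6745) cross=53.251; C₋=(8.9986,-7.9374) cross=-53.251
  mode + wants cross > 0 → take C=(5.7412,7.6745) (cross=53.251)
ex = (C−B)/|BC| = (0.4279,0.9038); ey = (-0.9038,0.4279)
P = B + 2.24·ex + 1.71·ey = (0.8755,1.3923)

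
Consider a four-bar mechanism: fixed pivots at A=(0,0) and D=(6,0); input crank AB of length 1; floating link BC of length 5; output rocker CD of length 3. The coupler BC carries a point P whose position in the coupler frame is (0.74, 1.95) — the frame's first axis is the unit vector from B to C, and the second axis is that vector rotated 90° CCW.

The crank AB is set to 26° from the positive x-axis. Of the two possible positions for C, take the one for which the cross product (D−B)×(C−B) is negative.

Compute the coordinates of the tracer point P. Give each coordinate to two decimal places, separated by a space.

2.71 1.48

A=(0,0), D=(6.00,0)
B = A + 1.00·(cos26°, sin26°) = (0.8988, 0.4384)
|BD| = 5.1200
circle(B,5.00) ∩ circle(D,3.00): a=4.1225, h=2.8293
  candidates: C₊=(5.2484,2.9043) cross=14.486; C₋=(4.7639,-2.7335) cross=-14.486
  mode - wants cross < 0 → take C=(4.7639,-2.7335) (cross=-14.486)
ex = (C−B)/|BC| = (0.7730,-0.6344); ey = (0.6344,0.7730)
P = B + 0.74·ex + 1.95·ey = (2.7079,1.4763)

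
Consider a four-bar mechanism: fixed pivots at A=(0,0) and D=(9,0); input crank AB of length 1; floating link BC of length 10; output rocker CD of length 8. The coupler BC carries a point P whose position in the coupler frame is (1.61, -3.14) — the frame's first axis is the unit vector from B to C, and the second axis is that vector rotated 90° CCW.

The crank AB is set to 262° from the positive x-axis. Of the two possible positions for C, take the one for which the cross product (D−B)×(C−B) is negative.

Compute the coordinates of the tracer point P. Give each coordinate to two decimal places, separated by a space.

A=(0,0), D=(9.00,0)
B = A + 1.00·(cos262°, sin262°) = (-0.1392, -0.9903)
|BD| = 9.1927
circle(B,10.00) ∩ circle(D,8.00): a=6.5544, h=7.5525
  candidates: C₊=(5.5635,7.2243) cross=69.427; C₋=(7.1907,-7.7927) cross=-69.427
  mode - wants cross < 0 → take C=(7.1907,-7.7927) (cross=-69.427)
ex = (C−B)/|BC| = (0.7330,-0.6802); ey = (0.6802,0.7330)
P = B + 1.61·ex + -3.14·ey = (-1.0950,-4.3870)

-1.10 -4.39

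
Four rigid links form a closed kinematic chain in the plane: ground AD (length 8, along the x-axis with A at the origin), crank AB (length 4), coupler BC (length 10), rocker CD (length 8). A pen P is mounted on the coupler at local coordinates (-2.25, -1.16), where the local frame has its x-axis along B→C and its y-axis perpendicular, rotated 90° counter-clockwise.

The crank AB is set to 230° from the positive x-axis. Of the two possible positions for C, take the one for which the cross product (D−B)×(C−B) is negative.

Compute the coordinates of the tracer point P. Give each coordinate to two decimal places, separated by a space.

A=(0,0), D=(8.00,0)
B = A + 4.00·(cos230°, sin230°) = (-2.5712, -3.0642)
|BD| = 11.0063
circle(B,10.00) ∩ circle(D,8.00): a=7.1386, h=7.0029
  candidates: C₊=(2.3356,5.6493) cross=77.076; C₋=(6.2348,-7.8028) cross=-77.076
  mode - wants cross < 0 → take C=(6.2348,-7.8028) (cross=-77.076)
ex = (C−B)/|BC| = (0.8806,-0.4739); ey = (0.4739,0.8806)
P = B + -2.25·ex + -1.16·ey = (-5.1022,-3.0195)

-5.10 -3.02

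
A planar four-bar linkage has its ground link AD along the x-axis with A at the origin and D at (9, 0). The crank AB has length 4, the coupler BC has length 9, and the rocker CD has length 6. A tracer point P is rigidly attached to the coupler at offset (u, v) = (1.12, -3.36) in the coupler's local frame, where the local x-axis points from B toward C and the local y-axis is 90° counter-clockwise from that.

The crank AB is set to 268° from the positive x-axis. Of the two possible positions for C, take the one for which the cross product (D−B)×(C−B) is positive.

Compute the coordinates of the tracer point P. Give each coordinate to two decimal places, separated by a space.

A=(0,0), D=(9.00,0)
B = A + 4.00·(cos268°, sin268°) = (-0.1396, -3.9976)
|BD| = 9.9756
circle(B,9.00) ∩ circle(D,6.00): a=7.2433, h=5.3418
  candidates: C₊=(4.3561,3.7992) cross=53.287; C₋=(8.6373,-5.9890) cross=-53.287
  mode + wants cross > 0 → take C=(4.3561,3.7992) (cross=53.287)
ex = (C−B)/|BC| = (0.4995,0.8663); ey = (-0.8663,0.4995)
P = B + 1.12·ex + -3.36·ey = (3.3306,-4.7057)

3.33 -4.71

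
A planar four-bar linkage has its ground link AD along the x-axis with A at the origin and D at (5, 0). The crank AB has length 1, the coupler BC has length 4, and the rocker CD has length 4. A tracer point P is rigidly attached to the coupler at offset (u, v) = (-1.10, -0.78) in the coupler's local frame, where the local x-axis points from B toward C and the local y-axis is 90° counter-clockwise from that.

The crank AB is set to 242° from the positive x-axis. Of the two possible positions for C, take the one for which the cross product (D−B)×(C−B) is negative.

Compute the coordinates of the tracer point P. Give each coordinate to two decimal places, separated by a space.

A=(0,0), D=(5.00,0)
B = A + 1.00·(cos242°, sin242°) = (-0.4695, -0.8829)
|BD| = 5.5403
circle(B,4.00) ∩ circle(D,4.00): a=2.7701, h=2.8855
  candidates: C₊=(1.8054,2.4072) cross=15.987; C₋=(2.7251,-3.2901) cross=-15.987
  mode - wants cross < 0 → take C=(2.7251,-3.2901) (cross=-15.987)
ex = (C−B)/|BC| = (0.7987,-0.6018); ey = (0.6018,0.7987)
P = B + -1.10·ex + -0.78·ey = (-1.8174,-0.8439)

-1.82 -0.84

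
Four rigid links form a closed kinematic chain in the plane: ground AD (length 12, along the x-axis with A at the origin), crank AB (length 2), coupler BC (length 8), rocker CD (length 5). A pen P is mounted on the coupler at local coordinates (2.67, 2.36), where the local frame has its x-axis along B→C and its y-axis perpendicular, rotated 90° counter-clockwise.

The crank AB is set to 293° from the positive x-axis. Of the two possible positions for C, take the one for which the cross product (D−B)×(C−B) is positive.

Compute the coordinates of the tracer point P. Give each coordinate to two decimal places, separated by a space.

1.82 1.57

A=(0,0), D=(12.00,0)
B = A + 2.00·(cos293°, sin293°) = (0.7815, -1.8410)
|BD| = 11.3686
circle(B,8.00) ∩ circle(D,5.00): a=7.3995, h=3.0408
  candidates: C₊=(7.5909,2.3580) cross=34.570; C₋=(8.5758,-3.6434) cross=-34.570
  mode + wants cross > 0 → take C=(7.5909,2.3580) (cross=34.570)
ex = (C−B)/|BC| = (0.8512,0.5249); ey = (-0.5249,0.8512)
P = B + 2.67·ex + 2.36·ey = (1.8154,1.5692)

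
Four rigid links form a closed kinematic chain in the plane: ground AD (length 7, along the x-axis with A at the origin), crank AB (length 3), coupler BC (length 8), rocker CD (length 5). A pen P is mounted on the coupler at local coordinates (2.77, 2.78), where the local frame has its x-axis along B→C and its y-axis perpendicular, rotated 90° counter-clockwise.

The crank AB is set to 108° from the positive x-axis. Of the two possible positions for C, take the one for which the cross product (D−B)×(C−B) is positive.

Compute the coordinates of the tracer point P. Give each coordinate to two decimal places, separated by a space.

1.00 6.27

A=(0,0), D=(7.00,0)
B = A + 3.00·(cos108°, sin108°) = (-0.9271, 2.8532)
|BD| = 8.4249
circle(B,8.00) ∩ circle(D,5.00): a=6.5270, h=4.6258
  candidates: C₊=(6.7808,4.9952) cross=38.972; C₋=(3.6477,-3.7097) cross=-38.972
  mode + wants cross > 0 → take C=(6.7808,4.9952) (cross=38.972)
ex = (C−B)/|BC| = (0.9635,0.2678); ey = (-0.2678,0.9635)
P = B + 2.77·ex + 2.78·ey = (0.9975,6.2733)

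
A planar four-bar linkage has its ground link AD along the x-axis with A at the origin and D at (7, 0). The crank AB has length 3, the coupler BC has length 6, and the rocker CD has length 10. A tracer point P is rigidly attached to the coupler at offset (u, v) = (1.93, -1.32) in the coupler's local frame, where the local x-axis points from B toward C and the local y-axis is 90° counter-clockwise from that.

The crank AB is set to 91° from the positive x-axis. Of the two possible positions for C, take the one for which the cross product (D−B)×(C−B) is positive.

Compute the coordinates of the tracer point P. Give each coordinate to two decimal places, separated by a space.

A=(0,0), D=(7.00,0)
B = A + 3.00·(cos91°, sin91°) = (-0.0524, 2.9995)
|BD| = 7.6637
circle(B,6.00) ∩ circle(D,10.00): a=-0.3436, h=5.9902
  candidates: C₊=(1.9759,8.6463) cross=45.907; C₋=(-2.7131,-2.3782) cross=-45.907
  mode + wants cross > 0 → take C=(1.9759,8.6463) (cross=45.907)
ex = (C−B)/|BC| = (0.3380,0.9411); ey = (-0.9411,0.3380)
P = B + 1.93·ex + -1.32·ey = (1.8424,4.3697)

1.84 4.37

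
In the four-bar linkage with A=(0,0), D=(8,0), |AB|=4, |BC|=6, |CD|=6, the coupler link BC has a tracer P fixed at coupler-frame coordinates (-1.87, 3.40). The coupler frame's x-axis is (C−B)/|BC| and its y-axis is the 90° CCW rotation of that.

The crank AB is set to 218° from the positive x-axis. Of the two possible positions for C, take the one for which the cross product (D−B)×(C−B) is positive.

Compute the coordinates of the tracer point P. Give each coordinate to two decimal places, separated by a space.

A=(0,0), D=(8.00,0)
B = A + 4.00·(cos218°, sin218°) = (-3.1520, -2.4626)
|BD| = 11.4207
circle(B,6.00) ∩ circle(D,6.00): a=5.7104, h=1.8417
  candidates: C₊=(2.0269,0.5670) cross=21.033; C₋=(2.8211,-3.0297) cross=-21.033
  mode + wants cross > 0 → take C=(2.0269,0.5670) (cross=21.033)
ex = (C−B)/|BC| = (0.8631,0.5049); ey = (-0.5049,0.8631)
P = B + -1.87·ex + 3.40·ey = (-6.4830,-0.4722)

-6.48 -0.47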